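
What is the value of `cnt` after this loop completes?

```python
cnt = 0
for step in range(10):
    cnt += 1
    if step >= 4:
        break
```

Loop breaks when step reaches 4, cnt is 5
`cnt` takes the values: 0 → 1 → 2 → 3 → 4 → 5

Answer: 5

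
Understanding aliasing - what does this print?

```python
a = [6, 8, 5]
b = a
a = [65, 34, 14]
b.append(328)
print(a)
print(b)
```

Key concept: rebinding vs mutation: a is rebound to a new list, b still points at the original.
Step by step:
`a = [6, 8, 5]` → a = [6, 8, 5]
`b = a` → b = [6, 8, 5] (same object as a)
`a = [65, 34, 14]` → a = [65, 34, 14]
`b.append(328)` → b = [6, 8, 5, 328]
`print(a)` → prints [65, 34, 14]
`print(b)` → prints [6, 8, 5, 328]

Answer:
[65, 34, 14]
[6, 8, 5, 328]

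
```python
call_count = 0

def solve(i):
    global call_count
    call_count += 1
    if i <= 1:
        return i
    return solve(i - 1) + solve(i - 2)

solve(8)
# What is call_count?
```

Calls(i) = 1 + Calls(i-1) + Calls(i-2); Calls(0)=Calls(1)=1. For i=8 this gives 67.

Answer: 67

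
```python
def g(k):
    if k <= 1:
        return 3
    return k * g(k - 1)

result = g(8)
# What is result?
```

g(8) = 8 * 7 * 6 * 5 * 4 * 3 * 2 * 3 = 120960

Answer: 120960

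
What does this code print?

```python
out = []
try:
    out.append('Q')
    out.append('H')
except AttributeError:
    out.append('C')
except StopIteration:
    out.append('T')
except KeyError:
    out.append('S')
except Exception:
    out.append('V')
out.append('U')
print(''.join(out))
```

Execution trace: 'Q' (try body) → 'H' (try body, no exception) → 'U' (after the try/except). Output: QHU

Answer: QHU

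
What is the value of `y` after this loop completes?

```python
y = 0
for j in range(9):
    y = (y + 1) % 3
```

Increment mod 3, 9 times = 0
`y` takes the values: 0 → 1 → 2 → 0 → 1 → 2 → 0 → 1 → 2 → 0

Answer: 0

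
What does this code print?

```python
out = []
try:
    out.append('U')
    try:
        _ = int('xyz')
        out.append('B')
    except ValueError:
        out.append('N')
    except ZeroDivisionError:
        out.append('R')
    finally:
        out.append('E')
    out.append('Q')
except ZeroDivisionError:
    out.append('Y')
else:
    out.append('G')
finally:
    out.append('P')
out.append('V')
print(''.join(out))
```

Execution trace: 'U' (try body) → 'N' (inner except ValueError) → 'E' (inner finally) → 'Q' (try body, no exception) → 'G' (else) → 'P' (finally) → 'V' (after the try/except). Output: UNEQGPV

Answer: UNEQGPV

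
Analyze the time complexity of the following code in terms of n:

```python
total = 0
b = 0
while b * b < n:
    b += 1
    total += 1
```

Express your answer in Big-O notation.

Each loop level contributes: √n. Multiplying the contributions gives O(√n).

Answer: O(√n)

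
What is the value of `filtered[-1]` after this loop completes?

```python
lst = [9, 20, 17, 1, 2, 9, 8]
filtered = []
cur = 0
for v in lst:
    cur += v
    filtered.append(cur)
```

Cumulative sum ends at 66
`filtered` takes the values: [] → [9] → [9, 29] → [9, 29, 46] → [9, 29, 46, 47] → [9, 29, 46, 47, 49] → [9, 29, 46, 47, 49, 58] → [9, 29, 46, 47, 49, 58, 66]
So `filtered[-1]` = 66

Answer: 66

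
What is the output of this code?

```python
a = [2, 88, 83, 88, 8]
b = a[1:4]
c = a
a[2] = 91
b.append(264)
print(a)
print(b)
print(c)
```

Key concept: slice vs alias.
Step by step:
`a = [2, 88, 83, 88, 8]` → a = [2, 88, 83, 88, 8]
`b = a[1:4]` → b = [88, 83, 88]
`c = a` → c = [2, 88, 83, 88, 8] (same object as a)
`a[2] = 91` → a = [2, 88, 91, 88, 8] (same object as c); c = [2, 88, 91, 88, 8] (same object as a)
`b.append(264)` → b = [88, 83, 88, 264]
`print(a)` → prints [2, 88, 91, 88, 8]
`print(b)` → prints [88, 83, 88, 264]
`print(c)` → prints [2, 88, 91, 88, 8]

Answer:
[2, 88, 91, 88, 8]
[88, 83, 88, 264]
[2, 88, 91, 88, 8]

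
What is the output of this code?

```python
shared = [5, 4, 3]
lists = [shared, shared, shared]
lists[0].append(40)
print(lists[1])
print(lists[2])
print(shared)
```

Key concept: list of same reference.
Step by step:
`shared = [5, 4, 3]` → shared = [5, 4, 3]
`lists = [shared, shared, shared]` → lists = [[5, 4, 3], [5, 4, 3], [5, 4, 3]]
`lists[0].append(40)` → shared = [5, 4, 3, 40]; lists = [[5, 4, 3, 40], [5, 4, 3, 40], [5, 4, 3, 40]]
`print(lists[1])` → prints [5, 4, 3, 40]
`print(lists[2])` → prints [5, 4, 3, 40]
`print(shared)` → prints [5, 4, 3, 40]

Answer:
[5, 4, 3, 40]
[5, 4, 3, 40]
[5, 4, 3, 40]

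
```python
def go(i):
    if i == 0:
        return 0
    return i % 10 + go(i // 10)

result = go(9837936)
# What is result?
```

Sum of digits of 9837936: 6 + 3 + 9 + 7 + 3 + 8 + 9 = 45

Answer: 45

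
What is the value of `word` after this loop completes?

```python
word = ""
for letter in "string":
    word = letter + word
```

Reverse 'string'
`word` takes the values: "" → "s" → "ts" → "rts" → "irts" → "nirts" → "gnirts"

Answer: "gnirts"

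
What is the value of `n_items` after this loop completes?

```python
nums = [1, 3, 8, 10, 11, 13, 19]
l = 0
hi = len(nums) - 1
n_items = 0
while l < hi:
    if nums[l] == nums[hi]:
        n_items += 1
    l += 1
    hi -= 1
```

Count matching pairs from ends
`n_items` takes the values: 0

Answer: 0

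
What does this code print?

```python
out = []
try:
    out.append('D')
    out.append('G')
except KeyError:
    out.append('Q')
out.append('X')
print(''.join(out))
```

Execution trace: 'D' (try body) → 'G' (try body, no exception) → 'X' (after the try/except). Output: DGX

Answer: DGX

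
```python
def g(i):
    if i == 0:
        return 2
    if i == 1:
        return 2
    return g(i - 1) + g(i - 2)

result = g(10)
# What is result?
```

Build up from base cases: g(0)=2, g(1)=2, g(2)=4, g(3)=6, g(4)=10, g(5)=16, g(6)=26, ..., g(10)=178

Answer: 178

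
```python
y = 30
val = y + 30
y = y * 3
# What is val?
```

Trace:
`y = 30` → y = 30
`val = y + 30` → val = 60
`y = y * 3` → y = 90
So val = 60

Answer: 60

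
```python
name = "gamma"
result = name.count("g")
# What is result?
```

Trace:
`name = "gamma"` → name = 'gamma'
`result = name.count("g")` → result = 1
So result = 1

Answer: 1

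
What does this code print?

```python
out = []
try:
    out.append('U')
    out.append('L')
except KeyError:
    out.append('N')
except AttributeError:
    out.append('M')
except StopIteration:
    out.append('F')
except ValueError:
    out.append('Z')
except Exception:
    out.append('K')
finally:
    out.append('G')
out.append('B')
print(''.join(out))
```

Execution trace: 'U' (try body) → 'L' (try body, no exception) → 'G' (finally) → 'B' (after the try/except). Output: ULGB

Answer: ULGB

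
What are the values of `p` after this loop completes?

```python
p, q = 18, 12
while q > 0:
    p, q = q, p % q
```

GCD of 18 and 12
`p` takes the values: 18 → 12 → 6

Answer: 6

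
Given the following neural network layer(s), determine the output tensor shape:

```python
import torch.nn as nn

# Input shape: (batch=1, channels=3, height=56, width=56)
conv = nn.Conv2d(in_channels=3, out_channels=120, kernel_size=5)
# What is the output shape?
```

Input: (1, 3, 56, 56) -> Output: (1, 120, 52, 52)

Answer: (1, 120, 52, 52)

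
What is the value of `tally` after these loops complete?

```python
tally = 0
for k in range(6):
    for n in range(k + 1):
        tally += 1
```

Triangle: 1 + 2 + ... + 6
`tally` takes the values: 0 → 1 → 2 → 3 → 4 → 5 → 6 → 7 → 8 → 9 → 10 → 11 → 12 → 13 → 14 → 15 → 16 → 17 → 18 → 19 → 20 → 21

Answer: 21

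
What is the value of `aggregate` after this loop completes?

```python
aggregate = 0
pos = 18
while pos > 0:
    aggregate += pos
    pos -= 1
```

Sum 18 down to 1
`aggregate` takes the values: 0 → 18 → 35 → 51 → 66 → 80 → 93 → 105 → 116 → 126 → 135 → 143 → 150 → 156 → 161 → 165 → 168 → 170 → 171

Answer: 171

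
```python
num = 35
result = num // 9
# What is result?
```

Trace:
`num = 35` → num = 35
`result = num // 9` → result = 3
So result = 3

Answer: 3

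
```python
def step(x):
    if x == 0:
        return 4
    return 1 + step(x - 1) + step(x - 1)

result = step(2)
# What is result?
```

step(x) = 1 + 2·step(x-1), step(0)=4. Closed form: (4+1)·2^2 - 1 = 19.

Answer: 19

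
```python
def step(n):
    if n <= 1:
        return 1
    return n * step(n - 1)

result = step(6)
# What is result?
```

step(6) = 6 * 5 * 4 * 3 * 2 * 1 = 720

Answer: 720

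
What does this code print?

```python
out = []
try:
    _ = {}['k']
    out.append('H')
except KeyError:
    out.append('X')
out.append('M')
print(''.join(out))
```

Execution trace: 'X' (except KeyError) → 'M' (after the try/except). Output: XM

Answer: XM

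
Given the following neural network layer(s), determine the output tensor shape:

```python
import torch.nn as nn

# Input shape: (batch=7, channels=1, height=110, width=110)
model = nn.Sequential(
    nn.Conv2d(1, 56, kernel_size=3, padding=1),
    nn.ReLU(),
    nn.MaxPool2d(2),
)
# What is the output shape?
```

Input: (7, 1, 110, 110) -> after Conv2d: (7, 56, 110, 110) -> after ReLU: (7, 56, 110, 110) -> Output: (7, 56, 55, 55)

Answer: (7, 56, 55, 55)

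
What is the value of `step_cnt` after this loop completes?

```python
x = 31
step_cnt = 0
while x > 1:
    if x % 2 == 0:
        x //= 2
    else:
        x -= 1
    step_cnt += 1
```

Steps to reduce 31 to 1
`step_cnt` takes the values: 0 → 1 → 2 → 3 → 4 → 5 → 6 → 7 → 8

Answer: 8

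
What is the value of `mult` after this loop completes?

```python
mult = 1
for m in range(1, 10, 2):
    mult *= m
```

Product of 1, 3, 5, ... up to 9
`mult` takes the values: 1 → 3 → 15 → 105 → 945

Answer: 945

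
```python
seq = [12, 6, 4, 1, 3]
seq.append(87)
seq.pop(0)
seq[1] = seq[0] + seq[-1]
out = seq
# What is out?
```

Trace:
`seq = [12, 6, 4, 1, 3]` → seq = [12, 6, 4, 1, 3]
`seq.append(87)` → seq = [12, 6, 4, 1, 3, 87]
`seq.pop(0)` → seq = [6, 4, 1, 3, 87]
`seq[1] = seq[0] + seq[-1]` → seq = [6, 93, 1, 3, 87]
`out = seq` → out = [6, 93, 1, 3, 87]
So out = [6, 93, 1, 3, 87]

Answer: [6, 93, 1, 3, 87]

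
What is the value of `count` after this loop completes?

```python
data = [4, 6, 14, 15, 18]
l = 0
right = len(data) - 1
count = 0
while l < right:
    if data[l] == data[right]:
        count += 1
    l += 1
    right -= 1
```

Count matching pairs from ends
`count` takes the values: 0

Answer: 0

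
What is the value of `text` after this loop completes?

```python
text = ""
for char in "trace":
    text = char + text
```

Reverse 'trace'
`text` takes the values: "" → "t" → "rt" → "art" → "cart" → "ecart"

Answer: "ecart"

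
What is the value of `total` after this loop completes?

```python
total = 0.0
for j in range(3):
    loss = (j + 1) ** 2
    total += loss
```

Sum of squared losses 1² + 2² + ... + 3²
`total` takes the values: 0.0 → 1.0 → 5.0 → 14.0

Answer: 14.0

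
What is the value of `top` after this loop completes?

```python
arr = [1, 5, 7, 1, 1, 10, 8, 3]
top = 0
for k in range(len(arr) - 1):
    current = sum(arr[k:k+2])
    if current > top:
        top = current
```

Max sum of 2-element window in [1, 5, 7, 1, 1, 10, 8, 3]
`top` takes the values: 0 → 6 → 12 → 18

Answer: 18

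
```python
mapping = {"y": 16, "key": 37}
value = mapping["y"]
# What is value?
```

Trace:
`mapping = {"y": 16, "key": 37}` → mapping = {'y': 16, 'key': 37}
`value = mapping["y"]` → value = 16
So value = 16

Answer: 16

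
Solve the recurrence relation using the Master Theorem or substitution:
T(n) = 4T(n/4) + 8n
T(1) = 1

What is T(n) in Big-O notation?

By Master Theorem: a=4, b=4, f(n)=8n. Since log_4(4) = 1 and f(n) = Θ(n^1), Case 2 applies. T(n) = O(n log n).

Answer: O(n log n)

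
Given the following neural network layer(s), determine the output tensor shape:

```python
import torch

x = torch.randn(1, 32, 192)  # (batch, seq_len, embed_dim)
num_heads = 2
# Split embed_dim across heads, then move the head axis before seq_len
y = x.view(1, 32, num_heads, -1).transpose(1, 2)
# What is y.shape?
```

Input: (1, 32, 192) -> head_dim = 192 // 2 = 96; after view: (1, 32, 2, 96) -> after transpose(1, 2): (1, 2, 32, 96) -> Output: (1, 2, 32, 96)

Answer: (1, 2, 32, 96)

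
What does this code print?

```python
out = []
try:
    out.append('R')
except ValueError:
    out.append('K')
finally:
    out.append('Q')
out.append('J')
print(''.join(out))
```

Execution trace: 'R' (try body, no exception) → 'Q' (finally) → 'J' (after the try/except). Output: RQJ

Answer: RQJ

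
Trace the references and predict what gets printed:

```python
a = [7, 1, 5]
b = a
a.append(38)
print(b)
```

Key concept: basic list aliasing.
Step by step:
`a = [7, 1, 5]` → a = [7, 1, 5]
`b = a` → b = [7, 1, 5] (same object as a)
`a.append(38)` → a = [7, 1, 5, 38] (same object as b); b = [7, 1, 5, 38] (same object as a)
`print(b)` → prints [7, 1, 5, 38]

Answer: [7, 1, 5, 38]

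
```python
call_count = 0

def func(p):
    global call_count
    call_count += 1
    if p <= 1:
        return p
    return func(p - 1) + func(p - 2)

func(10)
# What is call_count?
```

Calls(p) = 1 + Calls(p-1) + Calls(p-2); Calls(0)=Calls(1)=1. For p=10 this gives 177.

Answer: 177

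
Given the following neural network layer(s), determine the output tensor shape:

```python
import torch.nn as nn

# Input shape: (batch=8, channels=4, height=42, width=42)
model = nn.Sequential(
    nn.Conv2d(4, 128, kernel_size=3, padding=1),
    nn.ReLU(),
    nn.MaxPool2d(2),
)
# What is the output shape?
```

Input: (8, 4, 42, 42) -> after Conv2d: (8, 128, 42, 42) -> after ReLU: (8, 128, 42, 42) -> Output: (8, 128, 21, 21)

Answer: (8, 128, 21, 21)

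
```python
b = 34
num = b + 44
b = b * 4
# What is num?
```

Trace:
`b = 34` → b = 34
`num = b + 44` → num = 78
`b = b * 4` → b = 136
So num = 78

Answer: 78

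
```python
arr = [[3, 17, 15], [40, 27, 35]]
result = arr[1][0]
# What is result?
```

Trace:
`arr = [[3, 17, 15], [40, 27, 35]]` → arr = [[3, 17, 15], [40, 27, 35]]
`result = arr[1][0]` → result = 40
So result = 40

Answer: 40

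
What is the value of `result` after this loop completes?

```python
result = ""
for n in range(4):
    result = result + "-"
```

Repeat '-' 4 times
`result` takes the values: "" → "-" → "--" → "---" → "----"

Answer: "----"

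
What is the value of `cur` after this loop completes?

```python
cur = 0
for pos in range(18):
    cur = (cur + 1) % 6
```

Increment mod 6, 18 times = 0
`cur` takes the values: 0 → 1 → 2 → 3 → 4 → 5 → 0 → 1 → 2 → 3 → 4 → 5 → 0 → 1 → 2 → 3 → 4 → 5 → 0

Answer: 0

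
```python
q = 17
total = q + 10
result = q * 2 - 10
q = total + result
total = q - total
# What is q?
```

Trace:
`q = 17` → q = 17
`total = q + 10` → total = 27
`result = q * 2 - 10` → result = 24
`q = total + result` → q = 51
`total = q - total` → total = 24
So q = 51

Answer: 51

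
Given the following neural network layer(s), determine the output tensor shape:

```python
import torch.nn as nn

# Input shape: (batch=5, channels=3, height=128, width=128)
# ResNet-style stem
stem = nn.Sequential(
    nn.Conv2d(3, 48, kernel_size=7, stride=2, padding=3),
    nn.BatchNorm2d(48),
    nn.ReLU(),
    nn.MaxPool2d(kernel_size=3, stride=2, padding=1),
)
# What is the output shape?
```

Input: (5, 3, 128, 128) -> after Conv2d 7x7 stride=2: (5, 48, 64, 64) -> Output: (5, 48, 32, 32)

Answer: (5, 48, 32, 32)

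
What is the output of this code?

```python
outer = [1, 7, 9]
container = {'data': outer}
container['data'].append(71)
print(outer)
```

Key concept: dict holds reference to list.
Step by step:
`outer = [1, 7, 9]` → outer = [1, 7, 9]
`container = {'data': outer}` → container = {'data': [1, 7, 9]}
`container['data'].append(71)` → outer = [1, 7, 9, 71]; container = {'data': [1, 7, 9, 71]}
`print(outer)` → prints [1, 7, 9, 71]

Answer: [1, 7, 9, 71]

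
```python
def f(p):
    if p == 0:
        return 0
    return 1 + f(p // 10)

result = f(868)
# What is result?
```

Count of digits of 868: 3

Answer: 3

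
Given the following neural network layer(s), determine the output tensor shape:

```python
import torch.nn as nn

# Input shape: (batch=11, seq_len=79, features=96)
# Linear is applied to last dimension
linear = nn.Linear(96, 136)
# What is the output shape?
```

Input: (11, 79, 96) -> Output: (11, 79, 136)

Answer: (11, 79, 136)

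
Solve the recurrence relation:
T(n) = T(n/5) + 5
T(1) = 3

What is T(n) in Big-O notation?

Each step divides n by 5 and adds 5. After log_5(n) steps we reach T(1)=3. So T(n) = 5·log_5(n) + 3 = O(log n).

Answer: O(log n)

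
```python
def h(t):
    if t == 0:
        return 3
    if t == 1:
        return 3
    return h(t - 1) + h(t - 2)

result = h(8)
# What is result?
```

Build up from base cases: h(0)=3, h(1)=3, h(2)=6, h(3)=9, h(4)=15, h(5)=24, h(6)=39, ..., h(8)=102

Answer: 102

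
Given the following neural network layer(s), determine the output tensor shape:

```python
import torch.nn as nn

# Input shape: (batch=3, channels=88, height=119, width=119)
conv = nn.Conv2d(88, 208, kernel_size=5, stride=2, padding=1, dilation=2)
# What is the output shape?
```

Input: (3, 88, 119, 119) -> Output: (3, 208, 57, 57)

Answer: (3, 208, 57, 57)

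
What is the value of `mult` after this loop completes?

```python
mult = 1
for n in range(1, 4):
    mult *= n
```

3! = 6
`mult` takes the values: 1 → 2 → 6

Answer: 6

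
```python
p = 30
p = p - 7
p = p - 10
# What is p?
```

Trace:
`p = 30` → p = 30
`p = p - 7` → p = 23
`p = p - 10` → p = 13
So p = 13

Answer: 13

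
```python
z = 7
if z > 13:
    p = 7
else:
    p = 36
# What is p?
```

Trace:
`z = 7` → z = 7
`if z > 13: ...` → z > 13 is False, take else branch → p = 36
So p = 36

Answer: 36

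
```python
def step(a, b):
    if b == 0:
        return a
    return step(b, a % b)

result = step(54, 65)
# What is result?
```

step(54, 65) -> step(65, 54) -> step(54, 11) -> step(11, 10) -> step(10, 1) -> step(1, 0) -> 1

Answer: 1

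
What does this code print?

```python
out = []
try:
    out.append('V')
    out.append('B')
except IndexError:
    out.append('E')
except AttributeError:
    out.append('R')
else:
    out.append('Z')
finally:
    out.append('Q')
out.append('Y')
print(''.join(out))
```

Execution trace: 'V' (try body) → 'B' (try body, no exception) → 'Z' (else) → 'Q' (finally) → 'Y' (after the try/except). Output: VBZQY

Answer: VBZQY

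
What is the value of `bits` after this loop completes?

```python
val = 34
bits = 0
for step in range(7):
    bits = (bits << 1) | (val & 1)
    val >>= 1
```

Reverse lowest 7 bits of 34
`bits` takes the values: 0 → 1 → 2 → 4 → 8 → 17 → 34

Answer: 34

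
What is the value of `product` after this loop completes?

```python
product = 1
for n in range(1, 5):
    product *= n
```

4! = 24
`product` takes the values: 1 → 2 → 6 → 24

Answer: 24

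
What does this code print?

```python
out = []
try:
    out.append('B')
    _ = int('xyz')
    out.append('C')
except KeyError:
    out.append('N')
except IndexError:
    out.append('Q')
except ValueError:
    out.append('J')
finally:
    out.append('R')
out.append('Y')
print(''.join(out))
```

Execution trace: 'B' (try body) → 'J' (except ValueError) → 'R' (finally) → 'Y' (after the try/except). Output: BJRY

Answer: BJRY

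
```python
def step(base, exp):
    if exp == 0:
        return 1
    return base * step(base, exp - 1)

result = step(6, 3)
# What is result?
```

step(6, 3) = 6 * 6 * 6 = 216

Answer: 216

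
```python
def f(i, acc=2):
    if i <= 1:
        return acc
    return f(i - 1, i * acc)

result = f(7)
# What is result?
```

Accumulator trace (n, acc): (7, 2) -> (6, 14) -> (5, 84) -> (4, 420) -> (3, 1680) -> (2, 5040) -> (1, 10080) -> return 10080

Answer: 10080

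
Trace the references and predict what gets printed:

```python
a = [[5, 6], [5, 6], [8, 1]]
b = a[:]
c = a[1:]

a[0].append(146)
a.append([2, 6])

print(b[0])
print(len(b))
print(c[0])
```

Key concept: slice with nested mutation.
Step by step:
`a = [[5, 6], [5, 6], [8, 1]]` → a = [[5, 6], [5, 6], [8, 1]]
`b = a[:]` → b = [[5, 6], [5, 6], [8, 1]]
`c = a[1:]` → c = [[5, 6], [8, 1]]
`a[0].append(146)` → a = [[5, 6, 146], [5, 6], [8, 1]]; b = [[5, 6, 146], [5, 6], [8, 1]]
`a.append([2, 6])` → a = [[5, 6, 146], [5, 6], [8, 1], [2, 6]]
`print(b[0])` → prints [5, 6, 146]
`print(len(b))` → prints 3
`print(c[0])` → prints [5, 6]

Answer:
[5, 6, 146]
3
[5, 6]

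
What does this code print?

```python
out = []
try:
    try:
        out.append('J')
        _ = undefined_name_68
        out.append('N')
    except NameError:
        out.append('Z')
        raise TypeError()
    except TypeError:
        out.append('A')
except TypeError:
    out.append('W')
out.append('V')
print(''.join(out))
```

Execution trace: 'J' (try body) → 'Z' (except NameError) → 'W' (outer except TypeError) → 'V' (after the try/except). Output: JZWV

Answer: JZWV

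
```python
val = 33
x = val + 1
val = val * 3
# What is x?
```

Trace:
`val = 33` → val = 33
`x = val + 1` → x = 34
`val = val * 3` → val = 99
So x = 34

Answer: 34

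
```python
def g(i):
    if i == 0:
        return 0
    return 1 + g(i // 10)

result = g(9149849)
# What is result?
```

Count of digits of 9149849: 7

Answer: 7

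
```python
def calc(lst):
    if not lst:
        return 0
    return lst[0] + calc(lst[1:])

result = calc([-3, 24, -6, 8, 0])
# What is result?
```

(-3) + 24 + (-6) + 8 + 0 + 0 = 23

Answer: 23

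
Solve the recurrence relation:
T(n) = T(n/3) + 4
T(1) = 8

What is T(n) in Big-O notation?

Each step divides n by 3 and adds 4. After log_3(n) steps we reach T(1)=8. So T(n) = 4·log_3(n) + 8 = O(log n).

Answer: O(log n)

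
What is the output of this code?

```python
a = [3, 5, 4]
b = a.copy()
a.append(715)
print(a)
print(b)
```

Key concept: list.copy() creates independent copy.
Step by step:
`a = [3, 5, 4]` → a = [3, 5, 4]
`b = a.copy()` → b = [3, 5, 4]
`a.append(715)` → a = [3, 5, 4, 715]
`print(a)` → prints [3, 5, 4, 715]
`print(b)` → prints [3, 5, 4]

Answer:
[3, 5, 4, 715]
[3, 5, 4]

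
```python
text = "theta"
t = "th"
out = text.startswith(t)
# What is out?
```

Trace:
`text = "theta"` → text = 'theta'
`t = "th"` → t = 'th'
`out = text.startswith(t)` → out = True
So out = True

Answer: True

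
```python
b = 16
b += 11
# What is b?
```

Trace:
`b = 16` → b = 16
`b += 11` → b = 27
So b = 27

Answer: 27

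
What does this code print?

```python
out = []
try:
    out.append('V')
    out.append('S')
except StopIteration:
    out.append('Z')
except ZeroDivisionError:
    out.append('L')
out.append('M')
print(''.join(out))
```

Execution trace: 'V' (try body) → 'S' (try body, no exception) → 'M' (after the try/except). Output: VSM

Answer: VSM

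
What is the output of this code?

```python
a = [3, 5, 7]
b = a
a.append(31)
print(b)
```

Key concept: basic list aliasing.
Step by step:
`a = [3, 5, 7]` → a = [3, 5, 7]
`b = a` → b = [3, 5, 7] (same object as a)
`a.append(31)` → a = [3, 5, 7, 31] (same object as b); b = [3, 5, 7, 31] (same object as a)
`print(b)` → prints [3, 5, 7, 31]

Answer: [3, 5, 7, 31]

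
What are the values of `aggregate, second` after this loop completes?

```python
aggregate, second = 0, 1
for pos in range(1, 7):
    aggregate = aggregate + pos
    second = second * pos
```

Sum and factorial of 1 to 6
`aggregate, second` takes the values: (0, 1) → (1, 1) → (3, 1) → (3, 2) → (6, 2) → (6, 6) → (10, 6) → (10, 24) → (15, 24) → (15, 120) → (21, 120) → (21, 720)

Answer: 21, 720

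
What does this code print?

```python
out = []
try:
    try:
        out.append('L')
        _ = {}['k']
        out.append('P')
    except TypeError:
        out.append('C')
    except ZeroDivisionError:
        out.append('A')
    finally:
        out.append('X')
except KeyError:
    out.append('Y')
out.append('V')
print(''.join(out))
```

Execution trace: 'L' (try body) → 'X' (finally) → 'Y' (outer except KeyError) → 'V' (after the try/except). Output: LXYV

Answer: LXYV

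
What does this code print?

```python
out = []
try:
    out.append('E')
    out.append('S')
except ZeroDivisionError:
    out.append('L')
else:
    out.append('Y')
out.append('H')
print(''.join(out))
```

Execution trace: 'E' (try body) → 'S' (try body, no exception) → 'Y' (else) → 'H' (after the try/except). Output: ESYH

Answer: ESYH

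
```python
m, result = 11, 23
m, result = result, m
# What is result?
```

Trace:
`m, result = 11, 23` → m = 11; result = 23
`m, result = result, m` → m = 23; result = 11
So result = 11

Answer: 11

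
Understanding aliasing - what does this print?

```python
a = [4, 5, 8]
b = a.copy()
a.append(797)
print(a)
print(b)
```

Key concept: list.copy() creates independent copy.
Step by step:
`a = [4, 5, 8]` → a = [4, 5, 8]
`b = a.copy()` → b = [4, 5, 8]
`a.append(797)` → a = [4, 5, 8, 797]
`print(a)` → prints [4, 5, 8, 797]
`print(b)` → prints [4, 5, 8]

Answer:
[4, 5, 8, 797]
[4, 5, 8]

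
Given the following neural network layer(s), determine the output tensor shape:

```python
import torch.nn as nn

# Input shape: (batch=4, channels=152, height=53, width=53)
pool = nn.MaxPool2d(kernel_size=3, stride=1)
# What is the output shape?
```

Input: (4, 152, 53, 53) -> Output: (4, 152, 51, 51)

Answer: (4, 152, 51, 51)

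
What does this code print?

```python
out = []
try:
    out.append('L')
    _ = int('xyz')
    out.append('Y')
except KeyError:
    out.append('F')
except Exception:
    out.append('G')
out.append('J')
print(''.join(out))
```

Execution trace: 'L' (try body) → 'G' (except Exception) → 'J' (after the try/except). Output: LGJ

Answer: LGJ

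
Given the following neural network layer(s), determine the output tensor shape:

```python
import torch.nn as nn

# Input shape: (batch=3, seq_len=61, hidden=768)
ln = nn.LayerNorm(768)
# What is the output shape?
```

Input: (3, 61, 768) -> Output: (3, 61, 768)

Answer: (3, 61, 768)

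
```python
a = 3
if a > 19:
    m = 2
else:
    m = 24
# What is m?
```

Trace:
`a = 3` → a = 3
`if a > 19: ...` → a > 19 is False, take else branch → m = 24
So m = 24

Answer: 24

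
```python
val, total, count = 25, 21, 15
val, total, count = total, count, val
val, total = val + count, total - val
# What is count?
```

Trace:
`val, total, count = 25, 21, 15` → val = 25; total = 21; count = 15
`val, total, count = total, count, val` → val = 21; total = 15; count = 25
`val, total = val + count, total - val` → val = 46; total = -6
So count = 25

Answer: 25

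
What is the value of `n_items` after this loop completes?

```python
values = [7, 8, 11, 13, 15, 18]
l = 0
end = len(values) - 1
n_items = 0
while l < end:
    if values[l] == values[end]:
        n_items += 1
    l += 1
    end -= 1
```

Count matching pairs from ends
`n_items` takes the values: 0

Answer: 0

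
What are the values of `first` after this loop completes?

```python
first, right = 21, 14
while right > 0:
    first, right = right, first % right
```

GCD of 21 and 14
`first` takes the values: 21 → 14 → 7

Answer: 7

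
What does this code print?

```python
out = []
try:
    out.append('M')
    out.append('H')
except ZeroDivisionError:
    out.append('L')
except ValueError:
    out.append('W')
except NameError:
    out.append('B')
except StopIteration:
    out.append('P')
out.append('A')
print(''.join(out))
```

Execution trace: 'M' (try body) → 'H' (try body, no exception) → 'A' (after the try/except). Output: MHA

Answer: MHA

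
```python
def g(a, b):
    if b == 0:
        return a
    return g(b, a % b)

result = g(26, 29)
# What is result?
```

g(26, 29) -> g(29, 26) -> g(26, 3) -> g(3, 2) -> g(2, 1) -> g(1, 0) -> 1

Answer: 1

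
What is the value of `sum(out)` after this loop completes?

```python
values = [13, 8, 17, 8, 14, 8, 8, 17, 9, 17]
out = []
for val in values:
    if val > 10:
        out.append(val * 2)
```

Sum of doubled values > 10
`out` takes the values: [] → [26] → [26, 34] → [26, 34, 28] → [26, 34, 28, 34] → [26, 34, 28, 34, 34]
So `sum(out)` = 156

Answer: 156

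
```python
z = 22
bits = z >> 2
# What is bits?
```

Trace:
`z = 22` → z = 22
`bits = z >> 2` → bits = 5
So bits = 5

Answer: 5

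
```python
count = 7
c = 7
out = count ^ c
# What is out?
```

Trace:
`count = 7` → count = 7
`c = 7` → c = 7
`out = count ^ c` → out = 0
So out = 0

Answer: 0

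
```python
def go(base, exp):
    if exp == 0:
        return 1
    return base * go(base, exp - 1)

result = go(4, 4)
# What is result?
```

go(4, 4) = 4 * 4 * 4 * 4 = 256

Answer: 256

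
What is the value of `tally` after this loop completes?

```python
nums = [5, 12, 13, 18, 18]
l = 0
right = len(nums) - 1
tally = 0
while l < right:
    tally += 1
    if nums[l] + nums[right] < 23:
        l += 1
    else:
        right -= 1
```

Steps to find pair summing to 23
`tally` takes the values: 0 → 1 → 2 → 3 → 4

Answer: 4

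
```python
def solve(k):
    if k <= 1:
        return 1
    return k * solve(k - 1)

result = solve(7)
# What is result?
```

solve(7) = 7 * 6 * 5 * 4 * 3 * 2 * 1 = 5040

Answer: 5040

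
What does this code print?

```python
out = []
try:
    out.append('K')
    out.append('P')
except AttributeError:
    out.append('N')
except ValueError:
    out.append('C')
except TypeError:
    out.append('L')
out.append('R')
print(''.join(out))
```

Execution trace: 'K' (try body) → 'P' (try body, no exception) → 'R' (after the try/except). Output: KPR

Answer: KPR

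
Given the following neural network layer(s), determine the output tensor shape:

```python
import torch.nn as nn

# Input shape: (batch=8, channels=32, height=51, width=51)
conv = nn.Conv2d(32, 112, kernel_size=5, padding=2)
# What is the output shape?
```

Input: (8, 32, 51, 51) -> Output: (8, 112, 51, 51)

Answer: (8, 112, 51, 51)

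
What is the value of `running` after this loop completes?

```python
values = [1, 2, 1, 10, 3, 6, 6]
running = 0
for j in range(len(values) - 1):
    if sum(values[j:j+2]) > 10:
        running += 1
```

Count windows with sum > 10
`running` takes the values: 0 → 1 → 2 → 3

Answer: 3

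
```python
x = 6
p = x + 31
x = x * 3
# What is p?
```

Trace:
`x = 6` → x = 6
`p = x + 31` → p = 37
`x = x * 3` → x = 18
So p = 37

Answer: 37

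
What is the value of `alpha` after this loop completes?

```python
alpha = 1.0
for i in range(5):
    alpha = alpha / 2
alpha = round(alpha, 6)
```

Halving LR 5 times: 1 / 2^5
`alpha` takes the values: 1.0 → 0.5 → 0.25 → 0.125 → 0.0625 → 0.03125

Answer: 0.03125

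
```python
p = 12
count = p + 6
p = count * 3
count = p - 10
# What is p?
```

Trace:
`p = 12` → p = 12
`count = p + 6` → count = 18
`p = count * 3` → p = 54
`count = p - 10` → count = 44
So p = 54

Answer: 54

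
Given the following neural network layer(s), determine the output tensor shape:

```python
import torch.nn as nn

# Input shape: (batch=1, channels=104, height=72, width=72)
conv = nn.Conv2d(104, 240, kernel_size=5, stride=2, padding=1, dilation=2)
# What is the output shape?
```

Input: (1, 104, 72, 72) -> Output: (1, 240, 33, 33)

Answer: (1, 240, 33, 33)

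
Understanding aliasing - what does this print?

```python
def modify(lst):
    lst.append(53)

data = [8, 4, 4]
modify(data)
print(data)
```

Key concept: function modifies passed list.
Step by step:
`data = [8, 4, 4]` → data = [8, 4, 4]
`modify(data)` → data = [8, 4, 4, 53]
`print(data)` → prints [8, 4, 4, 53]

Answer: [8, 4, 4, 53]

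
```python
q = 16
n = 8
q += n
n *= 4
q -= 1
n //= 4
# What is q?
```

Trace:
`q = 16` → q = 16
`n = 8` → n = 8
`q += n` → q = 24
`n *= 4` → n = 32
`q -= 1` → q = 23
`n //= 4` → n = 8
So q = 23

Answer: 23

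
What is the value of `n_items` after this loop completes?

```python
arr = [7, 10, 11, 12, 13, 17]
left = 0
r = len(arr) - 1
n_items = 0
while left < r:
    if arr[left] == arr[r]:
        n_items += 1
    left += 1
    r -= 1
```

Count matching pairs from ends
`n_items` takes the values: 0

Answer: 0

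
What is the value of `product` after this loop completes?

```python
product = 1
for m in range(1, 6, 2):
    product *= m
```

Product of 1, 3, 5, ... up to 5
`product` takes the values: 1 → 3 → 15

Answer: 15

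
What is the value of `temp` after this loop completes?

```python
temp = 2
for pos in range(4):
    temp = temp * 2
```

Multiply by 2, 4 times: 2 * 2^4 = 32
`temp` takes the values: 2 → 4 → 8 → 16 → 32

Answer: 32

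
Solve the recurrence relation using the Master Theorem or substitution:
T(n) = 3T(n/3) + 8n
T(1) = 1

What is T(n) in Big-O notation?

By Master Theorem: a=3, b=3, f(n)=8n. Since log_3(3) = 1 and f(n) = Θ(n^1), Case 2 applies. T(n) = O(n log n).

Answer: O(n log n)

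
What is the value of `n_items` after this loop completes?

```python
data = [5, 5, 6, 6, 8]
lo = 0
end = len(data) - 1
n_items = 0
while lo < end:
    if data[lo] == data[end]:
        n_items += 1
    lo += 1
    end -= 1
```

Count matching pairs from ends
`n_items` takes the values: 0

Answer: 0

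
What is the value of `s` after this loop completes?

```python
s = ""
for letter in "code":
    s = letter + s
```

Reverse 'code'
`s` takes the values: "" → "c" → "oc" → "doc" → "edoc"

Answer: "edoc"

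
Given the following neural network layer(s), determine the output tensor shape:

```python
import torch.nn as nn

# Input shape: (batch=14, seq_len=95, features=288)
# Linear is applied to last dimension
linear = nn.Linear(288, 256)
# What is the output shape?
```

Input: (14, 95, 288) -> Output: (14, 95, 256)

Answer: (14, 95, 256)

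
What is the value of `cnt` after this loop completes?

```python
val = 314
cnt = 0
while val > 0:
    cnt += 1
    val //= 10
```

Count digits by repeated division by 10
`cnt` takes the values: 0 → 1 → 2 → 3

Answer: 3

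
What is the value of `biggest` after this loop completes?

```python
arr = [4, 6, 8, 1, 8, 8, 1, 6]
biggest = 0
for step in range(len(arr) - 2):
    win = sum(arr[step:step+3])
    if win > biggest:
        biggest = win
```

Max sum of 3-element window in [4, 6, 8, 1, 8, 8, 1, 6]
`biggest` takes the values: 0 → 18

Answer: 18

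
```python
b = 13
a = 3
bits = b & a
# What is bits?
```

Trace:
`b = 13` → b = 13
`a = 3` → a = 3
`bits = b & a` → bits = 1
So bits = 1

Answer: 1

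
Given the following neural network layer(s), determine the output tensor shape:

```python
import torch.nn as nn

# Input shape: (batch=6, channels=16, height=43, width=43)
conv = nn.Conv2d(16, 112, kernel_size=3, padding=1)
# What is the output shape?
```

Input: (6, 16, 43, 43) -> Output: (6, 112, 43, 43)

Answer: (6, 112, 43, 43)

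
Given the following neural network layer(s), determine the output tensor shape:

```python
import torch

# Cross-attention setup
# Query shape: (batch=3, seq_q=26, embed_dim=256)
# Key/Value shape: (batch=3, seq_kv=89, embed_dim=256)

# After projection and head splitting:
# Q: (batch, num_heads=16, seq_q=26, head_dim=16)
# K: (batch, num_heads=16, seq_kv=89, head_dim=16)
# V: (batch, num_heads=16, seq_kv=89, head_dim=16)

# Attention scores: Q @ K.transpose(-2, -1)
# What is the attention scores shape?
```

Input: (3, 26, 256) -> Output: (3, 16, 26, 89)

Answer: (3, 16, 26, 89)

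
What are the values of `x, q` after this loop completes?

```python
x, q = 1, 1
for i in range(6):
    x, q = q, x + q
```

Fibonacci: after 6 iterations
`x, q` takes the values: (1, 1) → (1, 2) → (2, 3) → (3, 5) → (5, 8) → (8, 13) → (13, 21)

Answer: 13, 21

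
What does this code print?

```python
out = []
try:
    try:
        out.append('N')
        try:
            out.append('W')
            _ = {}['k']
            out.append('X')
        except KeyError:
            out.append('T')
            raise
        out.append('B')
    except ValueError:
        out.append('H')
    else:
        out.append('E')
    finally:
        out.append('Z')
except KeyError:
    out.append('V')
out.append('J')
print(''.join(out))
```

Execution trace: 'N' (try body) → 'W' (inner try body) → 'T' (inner except KeyError) → 'Z' (finally) → 'V' (outer except KeyError) → 'J' (after the try/except). Output: NWTZVJ

Answer: NWTZVJ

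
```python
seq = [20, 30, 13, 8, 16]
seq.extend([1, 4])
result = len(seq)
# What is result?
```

Trace:
`seq = [20, 30, 13, 8, 16]` → seq = [20, 30, 13, 8, 16]
`seq.extend([1, 4])` → seq = [20, 30, 13, 8, 16, 1, 4]
`result = len(seq)` → result = 7
So result = 7

Answer: 7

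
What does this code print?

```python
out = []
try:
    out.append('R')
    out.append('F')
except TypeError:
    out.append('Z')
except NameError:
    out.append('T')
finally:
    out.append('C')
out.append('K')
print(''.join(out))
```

Execution trace: 'R' (try body) → 'F' (try body, no exception) → 'C' (finally) → 'K' (after the try/except). Output: RFCK

Answer: RFCK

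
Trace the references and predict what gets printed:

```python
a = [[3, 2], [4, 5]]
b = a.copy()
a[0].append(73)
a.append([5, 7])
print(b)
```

Key concept: shallow copy with nested lists.
Step by step:
`a = [[3, 2], [4, 5]]` → a = [[3, 2], [4, 5]]
`b = a.copy()` → b = [[3, 2], [4, 5]]
`a[0].append(73)` → a = [[3, 2, 73], [4, 5]]; b = [[3, 2, 73], [4, 5]]
`a.append([5, 7])` → a = [[3, 2, 73], [4, 5], [5, 7]]
`print(b)` → prints [[3, 2, 73], [4, 5]]

Answer: [[3, 2, 73], [4, 5]]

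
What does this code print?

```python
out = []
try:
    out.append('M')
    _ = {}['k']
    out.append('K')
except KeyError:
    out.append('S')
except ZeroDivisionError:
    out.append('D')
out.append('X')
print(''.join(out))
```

Execution trace: 'M' (try body) → 'S' (except KeyError) → 'X' (after the try/except). Output: MSX

Answer: MSX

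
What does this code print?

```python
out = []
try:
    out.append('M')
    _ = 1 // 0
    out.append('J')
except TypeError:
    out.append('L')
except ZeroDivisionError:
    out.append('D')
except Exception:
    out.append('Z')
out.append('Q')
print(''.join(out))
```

Execution trace: 'M' (try body) → 'D' (except ZeroDivisionError) → 'Q' (after the try/except). Output: MDQ

Answer: MDQ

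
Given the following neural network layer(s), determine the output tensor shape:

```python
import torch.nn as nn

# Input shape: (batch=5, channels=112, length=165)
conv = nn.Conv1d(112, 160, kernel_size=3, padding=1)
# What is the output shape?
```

Input: (5, 112, 165) -> Output: (5, 160, 165)

Answer: (5, 160, 165)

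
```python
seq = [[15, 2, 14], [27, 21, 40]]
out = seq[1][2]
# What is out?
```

Trace:
`seq = [[15, 2, 14], [27, 21, 40]]` → seq = [[15, 2, 14], [27, 21, 40]]
`out = seq[1][2]` → out = 40
So out = 40

Answer: 40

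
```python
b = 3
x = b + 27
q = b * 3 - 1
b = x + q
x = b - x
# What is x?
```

Trace:
`b = 3` → b = 3
`x = b + 27` → x = 30
`q = b * 3 - 1` → q = 8
`b = x + q` → b = 38
`x = b - x` → x = 8
So x = 8

Answer: 8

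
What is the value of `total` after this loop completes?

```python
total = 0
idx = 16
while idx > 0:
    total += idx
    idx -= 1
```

Sum 16 down to 1
`total` takes the values: 0 → 16 → 31 → 45 → 58 → 70 → 81 → 91 → 100 → 108 → 115 → 121 → 126 → 130 → 133 → 135 → 136

Answer: 136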